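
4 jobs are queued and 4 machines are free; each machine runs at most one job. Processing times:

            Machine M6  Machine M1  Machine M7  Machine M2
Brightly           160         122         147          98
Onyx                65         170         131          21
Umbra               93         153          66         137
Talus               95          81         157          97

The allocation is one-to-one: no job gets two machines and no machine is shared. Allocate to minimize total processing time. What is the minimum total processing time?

Minimum total: 304 min

Optimal: Brightly→Machine M1 (122 min), Onyx→Machine M2 (21 min), Umbra→Machine M7 (66 min), Talus→Machine M6 (95 min) — total 122+21+66+95 = 304 min.
Row-greedy (each job in turn takes its cheapest remaining machine) gives 310 min, worse by 6.
Next-best assignment: Brightly→Machine M2, Onyx→Machine M6, Umbra→Machine M7, Talus→Machine M1 = 310 min.
Every other assignment is strictly worse.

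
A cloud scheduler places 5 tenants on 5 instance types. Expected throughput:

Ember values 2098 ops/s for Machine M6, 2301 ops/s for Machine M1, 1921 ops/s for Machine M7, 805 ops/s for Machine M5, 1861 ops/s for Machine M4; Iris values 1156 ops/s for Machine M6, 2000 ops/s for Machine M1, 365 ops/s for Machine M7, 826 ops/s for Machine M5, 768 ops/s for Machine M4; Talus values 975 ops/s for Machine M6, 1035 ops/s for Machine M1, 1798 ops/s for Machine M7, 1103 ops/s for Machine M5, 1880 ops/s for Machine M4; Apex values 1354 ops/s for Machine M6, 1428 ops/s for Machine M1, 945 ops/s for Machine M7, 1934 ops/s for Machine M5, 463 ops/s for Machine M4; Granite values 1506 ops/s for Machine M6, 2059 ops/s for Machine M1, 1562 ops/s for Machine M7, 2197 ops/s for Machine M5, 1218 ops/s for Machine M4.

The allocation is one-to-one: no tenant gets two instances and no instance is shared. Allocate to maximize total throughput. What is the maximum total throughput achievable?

Maximum total: 9474 ops/s

Treat this as an assignment problem: match each tenant to one instance.
Optimal: Ember→Machine M6 (2098 ops/s), Iris→Machine M1 (2000 ops/s), Talus→Machine M4 (1880 ops/s), Apex→Machine M5 (1934 ops/s), Granite→Machine M7 (1562 ops/s) — total 2098+2000+1880+1934+1562 = 9474 ops/s.
Max-entry greedy (repeatedly take the single best remaining cell) gives 8097 ops/s, worse by 1377.
Swapping Apex↔Granite (Apex→Machine M7 945 ops/s, Granite→Machine M5 2197 ops/s) loses 354.
Every other assignment is strictly worse.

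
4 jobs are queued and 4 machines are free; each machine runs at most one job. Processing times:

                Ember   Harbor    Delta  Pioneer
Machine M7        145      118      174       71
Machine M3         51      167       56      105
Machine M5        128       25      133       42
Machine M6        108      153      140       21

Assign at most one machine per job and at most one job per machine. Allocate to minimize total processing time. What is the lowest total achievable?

Min total: 247 min

Optimal: Ember→Machine M7 (145 min), Harbor→Machine M5 (25 min), Delta→Machine M3 (56 min), Pioneer→Machine M6 (21 min) — total 145+25+56+21 = 247 min.
Column-greedy (each machine in turn goes to its cheapest remaining job) gives 287 min, worse by 40.
Next-best assignment: Ember→Machine M6, Harbor→Machine M5, Delta→Machine M3, Pioneer→Machine M7 = 260 min.
No other one-to-one assignment undercuts 247 min.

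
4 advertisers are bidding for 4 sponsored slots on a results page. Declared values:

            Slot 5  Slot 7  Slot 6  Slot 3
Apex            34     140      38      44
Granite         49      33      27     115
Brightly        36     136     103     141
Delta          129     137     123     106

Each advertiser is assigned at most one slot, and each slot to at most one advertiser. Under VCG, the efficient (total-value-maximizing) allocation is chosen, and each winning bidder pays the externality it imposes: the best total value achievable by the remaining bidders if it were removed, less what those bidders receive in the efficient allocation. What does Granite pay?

Efficient allocation: Apex→Slot 7 ($140), Granite→Slot 3 ($115), Brightly→Slot 6 ($103), Delta→Slot 5 ($129); total welfare W = $487.
Granite receives Slot 3 at value $115, so the others get W − 115 = $372.
Without Granite: best allocation of the remaining 3 bidders over all 4 slots is Apex→Slot 7 ($140), Brightly→Slot 3 ($141), Delta→Slot 5 ($129), total $410.
VCG payment = (others' best without Granite) − (others' welfare with Granite) = 410 − 372 = $38.

Granite pays $38.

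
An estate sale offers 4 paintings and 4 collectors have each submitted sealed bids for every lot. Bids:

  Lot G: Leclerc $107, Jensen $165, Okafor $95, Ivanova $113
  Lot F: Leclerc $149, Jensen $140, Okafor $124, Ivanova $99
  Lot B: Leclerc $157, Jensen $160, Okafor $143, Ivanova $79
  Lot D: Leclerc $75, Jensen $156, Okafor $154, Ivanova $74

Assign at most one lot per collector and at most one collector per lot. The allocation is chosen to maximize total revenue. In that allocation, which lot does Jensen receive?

Jensen receives Lot B.

Optimal: Leclerc→Lot F ($149), Jensen→Lot B ($160), Okafor→Lot D ($154), Ivanova→Lot G ($113) — total 149+160+154+113 = $576.
Column-greedy (each lot in turn goes to its best remaining collector) gives $531, worse by 45.
Jensen's own top lot is Lot G ($165), but forcing Jensen→Lot G and reassigning the rest optimally gives only $575 — worse by 1.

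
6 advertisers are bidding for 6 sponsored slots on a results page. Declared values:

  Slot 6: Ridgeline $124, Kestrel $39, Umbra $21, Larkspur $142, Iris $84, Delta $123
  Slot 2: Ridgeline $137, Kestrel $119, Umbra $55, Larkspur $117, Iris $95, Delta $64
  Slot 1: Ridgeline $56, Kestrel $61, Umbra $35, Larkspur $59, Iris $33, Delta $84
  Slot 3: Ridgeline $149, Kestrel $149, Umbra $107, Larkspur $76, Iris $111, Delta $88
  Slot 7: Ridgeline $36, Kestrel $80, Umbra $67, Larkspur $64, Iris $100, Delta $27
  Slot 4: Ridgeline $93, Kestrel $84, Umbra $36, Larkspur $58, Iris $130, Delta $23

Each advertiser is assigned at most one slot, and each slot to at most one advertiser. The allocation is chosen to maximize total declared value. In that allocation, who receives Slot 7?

Optimal: Ridgeline→Slot 2 ($137), Kestrel→Slot 3 ($149), Umbra→Slot 7 ($67), Larkspur→Slot 6 ($142), Iris→Slot 4 ($130), Delta→Slot 1 ($84) — total 137+149+67+142+130+84 = $709.
Row-greedy (each advertiser in turn takes its best remaining slot) gives $691, worse by 18.
No other one-to-one assignment exceeds $709.
Umbra's own top slot is Slot 3 ($107), but forcing Umbra→Slot 3 and reassigning the rest optimally gives only $680 — worse by 29.

Umbra receives Slot 7.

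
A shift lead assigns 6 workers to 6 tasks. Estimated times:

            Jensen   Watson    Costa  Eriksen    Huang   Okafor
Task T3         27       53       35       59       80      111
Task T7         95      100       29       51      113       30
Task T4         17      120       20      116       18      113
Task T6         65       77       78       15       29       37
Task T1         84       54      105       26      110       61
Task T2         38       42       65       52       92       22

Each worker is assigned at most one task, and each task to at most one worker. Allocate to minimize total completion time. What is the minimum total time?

Optimal: Jensen→Task T3 (27 min), Watson→Task T1 (54 min), Costa→Task T7 (29 min), Eriksen→Task T6 (15 min), Huang→Task T4 (18 min), Okafor→Task T2 (22 min) — total 27+54+29+15+18+22 = 165 min.
Min-entry greedy (repeatedly take the single cheapest remaining cell) gives 246 min, worse by 81.
Swapping Jensen↔Watson (Jensen→Task T1 84 min, Watson→Task T3 53 min) adds 56.
Every other assignment is strictly worse.

Minimum total: 165 min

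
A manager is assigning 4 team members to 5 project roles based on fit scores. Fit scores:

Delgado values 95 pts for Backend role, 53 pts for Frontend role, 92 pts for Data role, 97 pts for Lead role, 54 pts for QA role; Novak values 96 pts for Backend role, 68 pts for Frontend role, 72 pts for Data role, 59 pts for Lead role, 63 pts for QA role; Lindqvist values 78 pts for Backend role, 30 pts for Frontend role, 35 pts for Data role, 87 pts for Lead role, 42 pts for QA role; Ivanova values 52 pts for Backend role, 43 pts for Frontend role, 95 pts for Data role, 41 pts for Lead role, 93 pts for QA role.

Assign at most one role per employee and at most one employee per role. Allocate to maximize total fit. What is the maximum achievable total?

Maximum total: 368 pts

Optimal: Delgado→Data role (92 pts), Novak→Backend role (96 pts), Lindqvist→Lead role (87 pts), Ivanova→QA role (93 pts) — total 92+96+87+93 = 368 pts.
Column-greedy (each role in turn goes to its best remaining employee) gives 331 pts, worse by 37.
Next-best assignment: Delgado→Backend role, Novak→Data role, Lindqvist→Lead role, Ivanova→QA role = 347 pts.
Checked against all permutations: 368 pts is optimal.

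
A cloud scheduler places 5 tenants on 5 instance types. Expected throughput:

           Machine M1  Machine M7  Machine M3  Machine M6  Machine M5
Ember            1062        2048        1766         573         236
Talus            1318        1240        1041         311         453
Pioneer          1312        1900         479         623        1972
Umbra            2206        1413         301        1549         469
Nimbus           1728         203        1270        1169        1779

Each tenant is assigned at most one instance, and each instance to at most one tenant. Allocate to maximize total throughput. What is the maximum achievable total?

Maximum total: 8436 ops/s

Optimal: Ember→Machine M7 (2048 ops/s), Talus→Machine M3 (1041 ops/s), Pioneer→Machine M5 (1972 ops/s), Umbra→Machine M1 (2206 ops/s), Nimbus→Machine M6 (1169 ops/s) — total 2048+1041+1972+2206+1169 = 8436 ops/s.
Column-greedy (each instance in turn goes to its best remaining tenant) gives 6600 ops/s, worse by 1836.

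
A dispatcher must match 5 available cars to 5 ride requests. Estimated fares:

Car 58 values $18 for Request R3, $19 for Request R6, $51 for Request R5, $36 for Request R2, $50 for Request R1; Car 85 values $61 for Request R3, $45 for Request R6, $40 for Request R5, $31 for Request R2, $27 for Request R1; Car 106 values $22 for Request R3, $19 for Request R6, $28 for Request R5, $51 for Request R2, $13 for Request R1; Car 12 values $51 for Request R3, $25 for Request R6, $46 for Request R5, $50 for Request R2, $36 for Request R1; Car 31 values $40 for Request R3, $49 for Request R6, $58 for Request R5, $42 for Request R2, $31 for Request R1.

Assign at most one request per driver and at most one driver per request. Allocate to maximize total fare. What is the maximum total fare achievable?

Optimal: Car 58→Request R1 ($50), Car 85→Request R3 ($61), Car 106→Request R2 ($51), Car 12→Request R5 ($46), Car 31→Request R6 ($49) — total 50+61+51+46+49 = $257.
Max-entry greedy (repeatedly take the single best remaining cell) gives $245, worse by 12.
No other one-to-one assignment exceeds $257.

Max total: $257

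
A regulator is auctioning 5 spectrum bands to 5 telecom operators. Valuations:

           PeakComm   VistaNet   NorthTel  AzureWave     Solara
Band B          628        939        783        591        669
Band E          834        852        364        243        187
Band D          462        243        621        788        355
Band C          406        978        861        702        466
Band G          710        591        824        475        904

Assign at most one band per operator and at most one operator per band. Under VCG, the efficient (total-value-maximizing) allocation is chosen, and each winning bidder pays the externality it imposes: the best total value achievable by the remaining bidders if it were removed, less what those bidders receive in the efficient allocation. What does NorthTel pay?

Efficient allocation: PeakComm→Band E ($834M), VistaNet→Band B ($939M), NorthTel→Band C ($861M), AzureWave→Band D ($788M), Solara→Band G ($904M); total welfare W = $4326M.
NorthTel receives Band C at value $861M, so the others get W − 861 = $3465M.
Without NorthTel: best allocation of the remaining 4 bidders over all 5 bands is PeakComm→Band E ($834M), VistaNet→Band C ($978M), AzureWave→Band D ($788M), Solara→Band G ($904M), total $3504M.
VCG payment = (others' best without NorthTel) − (others' welfare with NorthTel) = 3504 − 3465 = $39M.

NorthTel pays $39M.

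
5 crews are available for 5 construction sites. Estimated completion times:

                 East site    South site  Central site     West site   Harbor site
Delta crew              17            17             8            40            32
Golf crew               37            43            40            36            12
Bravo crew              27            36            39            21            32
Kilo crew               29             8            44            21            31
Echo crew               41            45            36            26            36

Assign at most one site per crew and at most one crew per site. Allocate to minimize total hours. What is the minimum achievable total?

This is the linear assignment problem.
Optimal: Delta crew→Central site (8 hours), Golf crew→Harbor site (12 hours), Bravo crew→East site (27 hours), Kilo crew→South site (8 hours), Echo crew→West site (26 hours) — total 8+12+27+8+26 = 81 hours.
Column-greedy (each site in turn goes to its cheapest remaining crew) gives 94 hours, worse by 13.
Next-best assignment: Delta crew→Central site, Golf crew→Harbor site, Bravo crew→West site, Kilo crew→South site, Echo crew→East site = 90 hours.

Minimum total: 81 hours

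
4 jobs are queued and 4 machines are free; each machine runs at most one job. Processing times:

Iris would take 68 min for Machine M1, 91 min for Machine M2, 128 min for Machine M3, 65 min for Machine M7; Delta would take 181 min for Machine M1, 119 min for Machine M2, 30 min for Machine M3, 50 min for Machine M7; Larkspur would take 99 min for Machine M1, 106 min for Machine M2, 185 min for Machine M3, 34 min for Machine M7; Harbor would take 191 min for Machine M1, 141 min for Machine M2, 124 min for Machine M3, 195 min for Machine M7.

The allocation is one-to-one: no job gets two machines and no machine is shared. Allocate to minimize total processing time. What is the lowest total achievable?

Minimum total: 273 min

Optimal: Iris→Machine M1 (68 min), Delta→Machine M3 (30 min), Larkspur→Machine M7 (34 min), Harbor→Machine M2 (141 min) — total 68+30+34+141 = 273 min.
Swapping Larkspur↔Iris (Larkspur→Machine M1 99 min, Iris→Machine M7 65 min) adds 62.
Every other assignment is strictly worse.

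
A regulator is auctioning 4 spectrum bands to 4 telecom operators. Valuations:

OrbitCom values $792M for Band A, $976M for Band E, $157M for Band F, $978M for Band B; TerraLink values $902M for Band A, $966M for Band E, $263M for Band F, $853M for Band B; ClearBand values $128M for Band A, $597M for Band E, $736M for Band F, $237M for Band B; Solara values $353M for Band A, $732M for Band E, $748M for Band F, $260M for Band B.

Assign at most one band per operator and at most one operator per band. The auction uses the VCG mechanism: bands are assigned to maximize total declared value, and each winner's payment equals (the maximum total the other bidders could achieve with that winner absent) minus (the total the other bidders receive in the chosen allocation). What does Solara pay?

Efficient allocation: OrbitCom→Band B ($978M), TerraLink→Band A ($902M), ClearBand→Band F ($736M), Solara→Band E ($732M); total welfare W = $3348M.
Solara receives Band E at value $732M, so the others get W − 732 = $2616M.
Without Solara: best allocation of the remaining 3 bidders over all 4 bands is OrbitCom→Band B ($978M), TerraLink→Band E ($966M), ClearBand→Band F ($736M), total $2680M.
VCG payment = (others' best without Solara) − (others' welfare with Solara) = 2680 − 2616 = $64M.

Solara pays $64M.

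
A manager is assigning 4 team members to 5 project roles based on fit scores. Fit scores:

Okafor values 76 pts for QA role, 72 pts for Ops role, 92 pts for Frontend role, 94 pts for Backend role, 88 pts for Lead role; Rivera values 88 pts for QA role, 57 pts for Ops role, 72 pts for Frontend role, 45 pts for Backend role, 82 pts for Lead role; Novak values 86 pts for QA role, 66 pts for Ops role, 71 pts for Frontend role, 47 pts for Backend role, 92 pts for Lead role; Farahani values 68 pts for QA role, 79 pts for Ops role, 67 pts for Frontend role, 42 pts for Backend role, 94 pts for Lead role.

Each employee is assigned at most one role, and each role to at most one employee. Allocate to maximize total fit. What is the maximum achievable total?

This is a one-to-one assignment (maximum-weight bipartite matching).
Optimal: Okafor→Backend role (94 pts), Rivera→QA role (88 pts), Novak→Lead role (92 pts), Farahani→Ops role (79 pts) — total 94+88+92+79 = 353 pts.
Swapping Farahani↔Novak (Farahani→Lead role 94 pts, Novak→Ops role 66 pts) loses 11.
Every other assignment is strictly worse.

Maximum total: 353 pts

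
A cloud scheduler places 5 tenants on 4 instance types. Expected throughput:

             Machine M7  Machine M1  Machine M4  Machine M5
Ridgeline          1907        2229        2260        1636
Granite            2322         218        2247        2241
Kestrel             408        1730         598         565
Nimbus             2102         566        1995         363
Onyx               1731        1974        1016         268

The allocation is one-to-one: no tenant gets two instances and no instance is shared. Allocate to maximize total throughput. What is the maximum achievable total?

Maximum total: 8577 ops/s

Optimal: Nimbus→Machine M7 (2102 ops/s), Onyx→Machine M1 (1974 ops/s), Ridgeline→Machine M4 (2260 ops/s), Granite→Machine M5 (2241 ops/s) — total 2102+1974+2260+2241 = 8577 ops/s.
Row-greedy (each tenant in turn takes its best remaining instance) gives 6675 ops/s, worse by 1902.
Swapping Granite↔Nimbus (Granite→Machine M7 2322 ops/s, Nimbus→Machine M5 363 ops/s) loses 1658.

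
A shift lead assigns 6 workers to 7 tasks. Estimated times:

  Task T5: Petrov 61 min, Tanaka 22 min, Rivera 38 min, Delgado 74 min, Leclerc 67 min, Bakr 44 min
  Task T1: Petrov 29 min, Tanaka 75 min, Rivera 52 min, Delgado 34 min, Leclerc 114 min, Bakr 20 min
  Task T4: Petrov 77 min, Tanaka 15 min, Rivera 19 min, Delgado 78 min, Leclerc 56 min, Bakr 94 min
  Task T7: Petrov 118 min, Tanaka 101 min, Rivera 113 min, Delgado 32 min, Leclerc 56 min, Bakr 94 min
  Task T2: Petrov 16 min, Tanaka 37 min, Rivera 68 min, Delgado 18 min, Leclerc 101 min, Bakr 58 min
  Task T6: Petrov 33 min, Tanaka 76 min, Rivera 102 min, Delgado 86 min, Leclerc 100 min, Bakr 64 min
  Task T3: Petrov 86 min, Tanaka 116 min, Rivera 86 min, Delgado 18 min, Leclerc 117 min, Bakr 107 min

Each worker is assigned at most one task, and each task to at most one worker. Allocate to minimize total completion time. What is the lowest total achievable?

Optimal: Petrov→Task T2 (16 min), Tanaka→Task T5 (22 min), Rivera→Task T4 (19 min), Delgado→Task T3 (18 min), Leclerc→Task T7 (56 min), Bakr→Task T1 (20 min) — total 16+22+19+18+56+20 = 151 min.
Swapping Tanaka↔Leclerc (Tanaka→Task T7 101 min, Leclerc→Task T5 67 min) adds 90.

Min total: 151 min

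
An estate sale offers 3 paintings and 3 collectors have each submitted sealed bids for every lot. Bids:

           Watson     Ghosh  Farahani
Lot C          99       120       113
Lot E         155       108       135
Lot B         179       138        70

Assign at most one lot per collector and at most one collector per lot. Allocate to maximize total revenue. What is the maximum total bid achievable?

Optimal: Watson→Lot B ($179), Ghosh→Lot C ($120), Farahani→Lot E ($135) — total 179+120+135 = $434.
Swapping Watson↔Farahani (Watson→Lot E $155, Farahani→Lot B $70) loses 89.
Every other assignment is strictly worse.

Max total: $434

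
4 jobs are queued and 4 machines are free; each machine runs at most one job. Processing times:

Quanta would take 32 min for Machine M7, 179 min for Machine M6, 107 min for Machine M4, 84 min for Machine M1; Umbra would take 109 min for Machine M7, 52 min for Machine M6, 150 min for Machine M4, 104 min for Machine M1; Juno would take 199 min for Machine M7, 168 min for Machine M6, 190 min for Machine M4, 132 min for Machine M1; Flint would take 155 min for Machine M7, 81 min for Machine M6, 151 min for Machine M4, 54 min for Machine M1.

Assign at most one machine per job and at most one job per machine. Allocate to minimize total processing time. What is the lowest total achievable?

Optimal: Quanta→Machine M7 (32 min), Umbra→Machine M6 (52 min), Juno→Machine M4 (190 min), Flint→Machine M1 (54 min) — total 32+52+190+54 = 328 min.

Minimum total: 328 min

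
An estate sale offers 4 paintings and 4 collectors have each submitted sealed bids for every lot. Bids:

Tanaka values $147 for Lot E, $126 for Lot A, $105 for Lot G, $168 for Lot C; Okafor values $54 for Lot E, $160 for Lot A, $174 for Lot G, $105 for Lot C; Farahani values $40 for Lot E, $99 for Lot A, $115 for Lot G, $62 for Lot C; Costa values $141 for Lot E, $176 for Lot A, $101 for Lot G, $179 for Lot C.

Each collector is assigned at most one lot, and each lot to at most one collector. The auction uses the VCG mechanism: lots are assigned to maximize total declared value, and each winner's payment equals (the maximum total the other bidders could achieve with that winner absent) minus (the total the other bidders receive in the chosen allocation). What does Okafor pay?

Okafor pays $18.

Efficient allocation: Tanaka→Lot E ($147), Okafor→Lot A ($160), Farahani→Lot G ($115), Costa→Lot C ($179); total welfare W = $601.
Okafor receives Lot A at value $160, so the others get W − 160 = $441.
Without Okafor: best allocation of the remaining 3 bidders over all 4 lots is Tanaka→Lot C ($168), Farahani→Lot G ($115), Costa→Lot A ($176), total $459.
VCG payment = (others' best without Okafor) − (others' welfare with Okafor) = 459 − 441 = $18.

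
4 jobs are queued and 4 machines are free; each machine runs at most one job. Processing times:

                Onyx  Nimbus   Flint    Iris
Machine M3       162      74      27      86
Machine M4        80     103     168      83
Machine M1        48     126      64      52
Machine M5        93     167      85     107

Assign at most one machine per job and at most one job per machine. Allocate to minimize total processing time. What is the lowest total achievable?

Optimal: Onyx→Machine M5 (93 min), Nimbus→Machine M4 (103 min), Flint→Machine M3 (27 min), Iris→Machine M1 (52 min) — total 93+103+27+52 = 275 min.
Row-greedy (each job in turn takes its cheapest remaining machine) gives 290 min, worse by 15.
Next-best assignment: Onyx→Machine M1, Nimbus→Machine M4, Flint→Machine M3, Iris→Machine M5 = 285 min.
Swapping Nimbus↔Onyx (Nimbus→Machine M5 167 min, Onyx→Machine M4 80 min) adds 51.
No other one-to-one assignment undercuts 275 min.

Min total: 275 min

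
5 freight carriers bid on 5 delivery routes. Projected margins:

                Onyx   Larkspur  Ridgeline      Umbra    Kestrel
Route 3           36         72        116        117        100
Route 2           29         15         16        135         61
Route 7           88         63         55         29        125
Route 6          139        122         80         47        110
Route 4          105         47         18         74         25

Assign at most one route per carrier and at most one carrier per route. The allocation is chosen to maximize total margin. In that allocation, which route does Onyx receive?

Onyx receives Route 4.

Optimal: Onyx→Route 4 ($105k), Larkspur→Route 6 ($122k), Ridgeline→Route 3 ($116k), Umbra→Route 2 ($135k), Kestrel→Route 7 ($125k) — total 105+122+116+135+125 = $603k.
No other one-to-one assignment exceeds $603k.
Onyx's own top route is Route 6 ($139k), but forcing Onyx→Route 6 and reassigning the rest optimally gives only $562k — worse by 41.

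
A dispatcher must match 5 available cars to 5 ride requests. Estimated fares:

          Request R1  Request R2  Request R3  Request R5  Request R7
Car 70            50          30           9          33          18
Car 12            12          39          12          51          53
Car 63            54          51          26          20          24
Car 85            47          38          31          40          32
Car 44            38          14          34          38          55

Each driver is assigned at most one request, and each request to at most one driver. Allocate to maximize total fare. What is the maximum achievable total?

Maximum total: $238

This is a one-to-one assignment (maximum-weight bipartite matching).
Optimal: Car 70→Request R1 ($50), Car 12→Request R5 ($51), Car 63→Request R2 ($51), Car 85→Request R3 ($31), Car 44→Request R7 ($55) — total 50+51+51+31+55 = $238.
Row-greedy (each driver in turn takes its best remaining request) gives $228, worse by 10.
Swapping Car 85↔Car 63 (Car 85→Request R2 $38, Car 63→Request R3 $26) loses 18.
No other one-to-one assignment exceeds $238.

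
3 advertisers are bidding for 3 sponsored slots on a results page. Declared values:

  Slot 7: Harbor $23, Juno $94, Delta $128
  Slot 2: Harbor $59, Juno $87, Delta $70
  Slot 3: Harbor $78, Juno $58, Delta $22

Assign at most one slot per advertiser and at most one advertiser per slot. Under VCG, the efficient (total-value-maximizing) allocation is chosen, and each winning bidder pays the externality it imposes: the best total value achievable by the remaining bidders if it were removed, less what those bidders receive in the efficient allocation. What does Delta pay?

Efficient allocation: Harbor→Slot 3 ($78), Juno→Slot 2 ($87), Delta→Slot 7 ($128); total welfare W = $293.
Delta receives Slot 7 at value $128, so the others get W − 128 = $165.
Without Delta: best allocation of the remaining 2 bidders over all 3 slots is Harbor→Slot 3 ($78), Juno→Slot 7 ($94), total $172.
VCG payment = (others' best without Delta) − (others' welfare with Delta) = 172 − 165 = $7.

Delta pays $7.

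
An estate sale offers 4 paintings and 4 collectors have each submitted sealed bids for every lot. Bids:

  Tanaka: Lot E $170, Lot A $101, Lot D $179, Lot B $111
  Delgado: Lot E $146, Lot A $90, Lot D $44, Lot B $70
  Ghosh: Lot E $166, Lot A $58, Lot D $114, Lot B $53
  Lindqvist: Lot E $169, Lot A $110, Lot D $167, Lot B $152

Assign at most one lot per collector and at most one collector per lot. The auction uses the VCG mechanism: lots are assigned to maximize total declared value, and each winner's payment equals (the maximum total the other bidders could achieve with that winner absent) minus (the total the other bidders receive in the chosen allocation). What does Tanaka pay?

Tanaka pays $15.

Efficient allocation: Tanaka→Lot D ($179), Delgado→Lot A ($90), Ghosh→Lot E ($166), Lindqvist→Lot B ($152); total welfare W = $587.
Tanaka receives Lot D at value $179, so the others get W − 179 = $408.
Without Tanaka: best allocation of the remaining 3 bidders over all 4 lots is Delgado→Lot A ($90), Ghosh→Lot E ($166), Lindqvist→Lot D ($167), total $423.
VCG payment = (others' best without Tanaka) − (others' welfare with Tanaka) = 423 − 408 = $15.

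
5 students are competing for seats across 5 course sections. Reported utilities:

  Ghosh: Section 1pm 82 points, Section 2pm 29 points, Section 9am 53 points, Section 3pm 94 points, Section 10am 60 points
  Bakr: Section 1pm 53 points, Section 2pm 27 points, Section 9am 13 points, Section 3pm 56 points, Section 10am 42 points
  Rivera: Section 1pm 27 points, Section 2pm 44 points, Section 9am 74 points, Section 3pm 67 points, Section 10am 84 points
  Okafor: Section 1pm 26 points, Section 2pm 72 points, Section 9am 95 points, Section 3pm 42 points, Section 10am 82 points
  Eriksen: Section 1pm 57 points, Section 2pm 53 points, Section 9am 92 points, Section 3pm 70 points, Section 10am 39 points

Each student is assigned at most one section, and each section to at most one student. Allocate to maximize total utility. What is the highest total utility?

This is a one-to-one assignment (maximum-weight bipartite matching).
Optimal: Ghosh→Section 3pm (94 points), Bakr→Section 1pm (53 points), Rivera→Section 10am (84 points), Okafor→Section 2pm (72 points), Eriksen→Section 9am (92 points) — total 94+53+84+72+92 = 395 points.
Column-greedy (each section in turn goes to its best remaining student) gives 355 points, worse by 40.
Next-best assignment: Ghosh→Section 1pm, Bakr→Section 3pm, Rivera→Section 10am, Okafor→Section 2pm, Eriksen→Section 9am = 386 points.
No other one-to-one assignment exceeds 395 points.

Maximum total: 395 points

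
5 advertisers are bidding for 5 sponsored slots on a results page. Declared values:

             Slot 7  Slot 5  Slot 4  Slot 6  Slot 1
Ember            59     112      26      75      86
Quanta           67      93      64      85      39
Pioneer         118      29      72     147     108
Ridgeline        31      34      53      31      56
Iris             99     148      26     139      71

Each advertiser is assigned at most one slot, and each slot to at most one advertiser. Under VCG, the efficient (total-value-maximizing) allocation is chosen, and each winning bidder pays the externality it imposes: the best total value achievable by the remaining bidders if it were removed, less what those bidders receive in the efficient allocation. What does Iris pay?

Efficient allocation: Ember→Slot 1 ($86), Quanta→Slot 7 ($67), Pioneer→Slot 6 ($147), Ridgeline→Slot 4 ($53), Iris→Slot 5 ($148); total welfare W = $501.
Iris receives Slot 5 at value $148, so the others get W − 148 = $353.
Without Iris: best allocation of the remaining 4 bidders over all 5 slots is Ember→Slot 5 ($112), Quanta→Slot 7 ($67), Pioneer→Slot 6 ($147), Ridgeline→Slot 1 ($56), total $382.
VCG payment = (others' best without Iris) − (others' welfare with Iris) = 382 − 353 = $29.

Iris pays $29.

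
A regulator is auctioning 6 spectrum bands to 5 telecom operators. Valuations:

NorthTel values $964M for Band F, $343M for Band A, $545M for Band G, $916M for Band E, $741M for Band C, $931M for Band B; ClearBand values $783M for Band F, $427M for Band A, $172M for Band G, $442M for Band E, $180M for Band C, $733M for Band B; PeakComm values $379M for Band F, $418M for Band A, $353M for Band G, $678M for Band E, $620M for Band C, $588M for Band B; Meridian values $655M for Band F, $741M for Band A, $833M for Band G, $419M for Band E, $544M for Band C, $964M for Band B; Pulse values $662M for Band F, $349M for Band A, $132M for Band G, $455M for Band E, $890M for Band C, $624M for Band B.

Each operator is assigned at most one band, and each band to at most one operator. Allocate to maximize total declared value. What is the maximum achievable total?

Optimal: NorthTel→Band B ($931M), ClearBand→Band F ($783M), PeakComm→Band E ($678M), Meridian→Band G ($833M), Pulse→Band C ($890M) — total 931+783+678+833+890 = $4115M.
Row-greedy (each operator in turn takes its best remaining band) gives $4098M, worse by 17.
Next-best assignment: NorthTel→Band F, ClearBand→Band B, PeakComm→Band E, Meridian→Band G, Pulse→Band C = $4098M.
Checked against all permutations: $4115M is optimal.

Maximum total: $4115M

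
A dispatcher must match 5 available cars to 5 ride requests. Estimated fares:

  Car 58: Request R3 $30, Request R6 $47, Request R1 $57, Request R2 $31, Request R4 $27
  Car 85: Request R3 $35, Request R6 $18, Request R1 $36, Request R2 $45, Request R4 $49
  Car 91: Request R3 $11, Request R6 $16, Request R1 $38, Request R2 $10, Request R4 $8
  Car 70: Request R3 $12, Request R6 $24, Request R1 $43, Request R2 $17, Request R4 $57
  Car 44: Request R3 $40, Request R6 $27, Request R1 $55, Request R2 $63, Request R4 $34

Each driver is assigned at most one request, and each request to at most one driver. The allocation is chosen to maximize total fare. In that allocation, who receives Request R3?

Treat this as an assignment problem: match each driver to one request.
Optimal: Car 58→Request R6 ($47), Car 85→Request R3 ($35), Car 91→Request R1 ($38), Car 70→Request R4 ($57), Car 44→Request R2 ($63) — total 47+35+38+57+63 = $240.
Row-greedy (each driver in turn takes its best remaining request) gives $179, worse by 61.
Car 85's own top request is Request R4 ($49), but forcing Car 85→Request R4 and reassigning the rest optimally gives only $213 — worse by 27.

Car 85 receives Request R3.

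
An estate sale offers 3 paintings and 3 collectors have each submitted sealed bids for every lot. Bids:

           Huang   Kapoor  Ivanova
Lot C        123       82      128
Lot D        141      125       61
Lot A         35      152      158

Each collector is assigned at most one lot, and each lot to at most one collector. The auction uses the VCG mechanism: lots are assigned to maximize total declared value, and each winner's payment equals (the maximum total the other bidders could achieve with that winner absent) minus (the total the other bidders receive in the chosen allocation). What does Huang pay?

Efficient allocation: Huang→Lot D ($141), Kapoor→Lot A ($152), Ivanova→Lot C ($128); total welfare W = $421.
Huang receives Lot D at value $141, so the others get W − 141 = $280.
Without Huang: best allocation of the remaining 2 bidders over all 3 lots is Kapoor→Lot D ($125), Ivanova→Lot A ($158), total $283.
VCG payment = (others' best without Huang) − (others' welfare with Huang) = 283 − 280 = $3.

Huang pays $3.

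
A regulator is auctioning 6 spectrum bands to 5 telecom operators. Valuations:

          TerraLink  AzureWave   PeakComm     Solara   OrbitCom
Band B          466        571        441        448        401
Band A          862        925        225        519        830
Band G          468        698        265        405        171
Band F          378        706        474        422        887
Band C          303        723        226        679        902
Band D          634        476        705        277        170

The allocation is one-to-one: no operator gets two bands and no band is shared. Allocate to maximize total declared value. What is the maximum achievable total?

Maximum total: $3831M

Optimal: TerraLink→Band A ($862M), AzureWave→Band G ($698M), PeakComm→Band D ($705M), Solara→Band C ($679M), OrbitCom→Band F ($887M) — total 862+698+705+679+887 = $3831M.
Max-entry greedy (repeatedly take the single best remaining cell) gives $3448M, worse by 383.
Next-best assignment: TerraLink→Band A, AzureWave→Band B, PeakComm→Band D, Solara→Band C, OrbitCom→Band F = $3704M.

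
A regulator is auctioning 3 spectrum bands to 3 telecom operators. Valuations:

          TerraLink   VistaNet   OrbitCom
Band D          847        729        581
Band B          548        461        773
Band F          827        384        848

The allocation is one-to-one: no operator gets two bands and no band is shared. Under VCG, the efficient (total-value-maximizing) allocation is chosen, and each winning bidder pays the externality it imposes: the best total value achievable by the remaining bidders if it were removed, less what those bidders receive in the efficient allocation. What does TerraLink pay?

Efficient allocation: TerraLink→Band F ($827M), VistaNet→Band D ($729M), OrbitCom→Band B ($773M); total welfare W = $2329M.
TerraLink receives Band F at value $827M, so the others get W − 827 = $1502M.
Without TerraLink: best allocation of the remaining 2 bidders over all 3 bands is VistaNet→Band D ($729M), OrbitCom→Band F ($848M), total $1577M.
VCG payment = (others' best without TerraLink) − (others' welfare with TerraLink) = 1577 − 1502 = $75M.

TerraLink pays $75M.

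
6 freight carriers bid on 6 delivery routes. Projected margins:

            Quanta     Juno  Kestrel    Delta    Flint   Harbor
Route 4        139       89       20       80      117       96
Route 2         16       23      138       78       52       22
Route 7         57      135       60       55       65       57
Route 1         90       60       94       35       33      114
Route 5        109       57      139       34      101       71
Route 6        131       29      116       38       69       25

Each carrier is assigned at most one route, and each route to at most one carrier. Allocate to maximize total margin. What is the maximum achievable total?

Optimal: Quanta→Route 6 ($131k), Juno→Route 7 ($135k), Kestrel→Route 5 ($139k), Delta→Route 2 ($78k), Flint→Route 4 ($117k), Harbor→Route 1 ($114k) — total 131+135+139+78+117+114 = $714k.
Column-greedy (each route in turn goes to its best remaining carrier) gives $665k, worse by 49.
Every other assignment is strictly worse.

Max total: $714k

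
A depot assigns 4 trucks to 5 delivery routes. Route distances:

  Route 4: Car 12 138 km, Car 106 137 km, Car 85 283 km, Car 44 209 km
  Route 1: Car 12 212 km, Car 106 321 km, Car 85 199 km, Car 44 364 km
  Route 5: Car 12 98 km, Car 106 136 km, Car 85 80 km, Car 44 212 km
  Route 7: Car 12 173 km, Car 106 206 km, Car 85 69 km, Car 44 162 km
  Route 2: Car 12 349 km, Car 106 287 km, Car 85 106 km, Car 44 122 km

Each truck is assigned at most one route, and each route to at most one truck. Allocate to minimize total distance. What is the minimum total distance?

Minimum total: 426 km

Treat this as an assignment problem: match each truck to one route.
Optimal: Car 12→Route 5 (98 km), Car 106→Route 4 (137 km), Car 85→Route 7 (69 km), Car 44→Route 2 (122 km) — total 98+137+69+122 = 426 km.
Swapping Car 106↔Car 85 (Car 106→Route 7 206 km, Car 85→Route 4 283 km) adds 283.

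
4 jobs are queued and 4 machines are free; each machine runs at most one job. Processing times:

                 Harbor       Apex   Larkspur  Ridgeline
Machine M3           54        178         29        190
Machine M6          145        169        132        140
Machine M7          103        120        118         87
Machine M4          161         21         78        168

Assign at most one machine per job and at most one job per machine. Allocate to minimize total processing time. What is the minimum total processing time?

Optimal: Harbor→Machine M6 (145 min), Apex→Machine M4 (21 min), Larkspur→Machine M3 (29 min), Ridgeline→Machine M7 (87 min) — total 145+21+29+87 = 282 min.
Column-greedy (each machine in turn goes to its cheapest remaining job) gives 293 min, worse by 11.
No other one-to-one assignment undercuts 282 min.

Minimum total: 282 min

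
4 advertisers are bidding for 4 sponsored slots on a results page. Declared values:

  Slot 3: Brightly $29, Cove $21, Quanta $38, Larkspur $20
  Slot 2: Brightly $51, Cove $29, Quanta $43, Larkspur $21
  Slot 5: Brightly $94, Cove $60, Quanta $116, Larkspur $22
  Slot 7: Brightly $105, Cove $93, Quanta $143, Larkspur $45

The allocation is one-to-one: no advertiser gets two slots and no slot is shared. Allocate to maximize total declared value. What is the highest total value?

Optimal: Brightly→Slot 5 ($94), Cove→Slot 2 ($29), Quanta→Slot 7 ($143), Larkspur→Slot 3 ($20) — total 94+29+143+20 = $286.
Row-greedy (each advertiser in turn takes its best remaining slot) gives $228, worse by 58.
Swapping Quanta↔Cove (Quanta→Slot 2 $43, Cove→Slot 7 $93) loses 36.

Max total: $286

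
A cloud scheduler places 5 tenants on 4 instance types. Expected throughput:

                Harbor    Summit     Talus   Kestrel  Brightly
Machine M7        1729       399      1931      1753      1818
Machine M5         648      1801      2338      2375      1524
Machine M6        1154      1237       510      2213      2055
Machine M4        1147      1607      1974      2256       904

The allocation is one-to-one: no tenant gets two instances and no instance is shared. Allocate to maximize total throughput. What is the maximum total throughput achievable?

Optimal: Harbor→Machine M7 (1729 ops/s), Talus→Machine M5 (2338 ops/s), Brightly→Machine M6 (2055 ops/s), Kestrel→Machine M4 (2256 ops/s) — total 1729+2338+2055+2256 = 8378 ops/s.
Column-greedy (each instance in turn goes to its best remaining tenant) gives 7968 ops/s, worse by 410.
Swapping Kestrel↔Harbor (Kestrel→Machine M7 1753 ops/s, Harbor→Machine M4 1147 ops/s) loses 1085.

Max total: 8378 ops/s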